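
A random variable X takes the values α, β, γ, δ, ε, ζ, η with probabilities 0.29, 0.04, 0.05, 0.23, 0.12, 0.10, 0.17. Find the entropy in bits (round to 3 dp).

H = −Σ pᵢ log₂ pᵢ.
−0.29·log₂(0.29) = 0.5179
−0.04·log₂(0.04) = 0.1858
−0.05·log₂(0.05) = 0.2161
−0.23·log₂(0.23) = 0.4877
−0.12·log₂(0.12) = 0.3671
−0.10·log₂(0.10) = 0.3322
−0.17·log₂(0.17) = 0.4346
Sum ≈ 2.5413 → 2.541 bits.

2.541 bits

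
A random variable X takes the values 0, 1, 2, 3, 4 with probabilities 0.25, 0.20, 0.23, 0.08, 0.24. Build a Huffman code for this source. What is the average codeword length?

Repeatedly combine the two least-probable nodes; the expected code length is the sum of the merged weights.
merge 2/25 + 1/5 → 7/25
merge 23/100 + 6/25 → 47/100
merge 1/4 + 7/25 → 53/100
merge 47/100 + 53/100 → 1
L = 7/25 + 47/100 + 53/100 + 1 = 57/25 = 2.28 bits/symbol.

2.28 bits/symbol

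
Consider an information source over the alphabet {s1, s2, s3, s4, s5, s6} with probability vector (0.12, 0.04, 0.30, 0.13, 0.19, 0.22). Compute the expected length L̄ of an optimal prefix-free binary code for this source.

Repeatedly combine the two least-probable nodes; the expected code length is the sum of the merged weights.
merge 1/25 + 3/25 → 4/25
merge 13/100 + 4/25 → 29/100
merge 19/100 + 11/50 → 41/100
merge 29/100 + 3/10 → 59/100
merge 41/100 + 59/100 → 1
L = 4/25 + 29/100 + 41/100 + 59/100 + 1 = 49/20 = 2.45 bits/symbol.

2.45 bits/symbol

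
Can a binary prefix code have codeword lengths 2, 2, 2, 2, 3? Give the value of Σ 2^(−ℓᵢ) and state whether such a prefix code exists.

With common denominator 2^3 = 8: Σ 2^(−ℓᵢ) = 2/8 + 2/8 + 2/8 + 2/8 + 1/8 = 9/8 = 1.125.
Kraft's inequality requires Σ ≤ 1; here Σ = 1.125 > 1, so no such prefix code exists.

1.125; no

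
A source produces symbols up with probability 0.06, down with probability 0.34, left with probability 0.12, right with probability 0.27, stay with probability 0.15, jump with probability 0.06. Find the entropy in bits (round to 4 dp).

2.3039 bits

H = −Σ pᵢ log₂ pᵢ.
−0.06·log₂(0.06) = 0.2435
−0.34·log₂(0.34) = 0.5292
−0.12·log₂(0.12) = 0.3671
−0.27·log₂(0.27) = 0.5100
−0.15·log₂(0.15) = 0.4105
−0.06·log₂(0.06) = 0.2435
Sum ≈ 2.3039 → 2.3039 bits.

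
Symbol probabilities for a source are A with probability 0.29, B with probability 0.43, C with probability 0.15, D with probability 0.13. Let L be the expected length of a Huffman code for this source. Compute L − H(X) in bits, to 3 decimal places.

0.015 bits

Entropy H = −Σ p log₂ p ≈ 1.8347 bits.
Huffman merges: 13/100+3/20→7/25; 7/25+29/100→57/100; 43/100+57/100→1. L = 37/20 ≈ 1.8500.
L − H = 1.8500 − 1.8347 = 0.015 bits.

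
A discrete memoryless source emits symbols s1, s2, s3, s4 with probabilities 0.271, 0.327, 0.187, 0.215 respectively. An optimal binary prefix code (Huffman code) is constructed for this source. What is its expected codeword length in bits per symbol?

Repeatedly combine the two least-probable nodes; the expected code length is the sum of the merged weights.
merge 187/1000 + 43/200 → 201/500
merge 271/1000 + 327/1000 → 299/500
merge 201/500 + 299/500 → 1
L = 201/500 + 299/500 + 1 = 2 bits/symbol.

2 bits/symbol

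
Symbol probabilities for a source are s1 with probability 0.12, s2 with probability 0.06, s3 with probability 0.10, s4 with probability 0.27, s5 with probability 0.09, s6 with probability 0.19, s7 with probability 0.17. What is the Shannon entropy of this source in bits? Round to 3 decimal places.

2.655 bits

H = −Σ pᵢ log₂ pᵢ.
−0.12·log₂(0.12) = 0.3671
−0.06·log₂(0.06) = 0.2435
−0.10·log₂(0.10) = 0.3322
−0.27·log₂(0.27) = 0.5100
−0.09·log₂(0.09) = 0.3127
−0.19·log₂(0.19) = 0.4552
−0.17·log₂(0.17) = 0.4346
Sum ≈ 2.6553 → 2.655 bits.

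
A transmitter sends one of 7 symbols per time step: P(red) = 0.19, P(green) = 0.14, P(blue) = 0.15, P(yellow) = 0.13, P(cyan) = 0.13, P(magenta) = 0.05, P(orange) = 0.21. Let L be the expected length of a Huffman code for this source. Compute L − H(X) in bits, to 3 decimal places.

Entropy H = −Σ p log₂ p ≈ 2.7171 bits.
Huffman merges: 1/20+13/100→9/50; 13/100+7/50→27/100; 3/20+9/50→33/100; 19/100+21/100→2/5; 27/100+33/100→3/5; 2/5+3/5→1. L = 139/50 ≈ 2.7800.
L − H = 2.7800 − 2.7171 = 0.063 bits.

0.063 bits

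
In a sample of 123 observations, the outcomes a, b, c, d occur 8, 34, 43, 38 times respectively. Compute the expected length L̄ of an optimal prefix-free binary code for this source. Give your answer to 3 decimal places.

Probabilities are the counts divided by 123.
Repeatedly combine the two least-probable nodes; the expected code length is the sum of the merged weights.
merge 8/123 + 34/123 → 14/41
merge 38/123 + 14/41 → 80/123
merge 43/123 + 80/123 → 1
L = 14/41 + 80/123 + 1 = 245/123 ≈ 1.992 bits/symbol.

1.992 bits/symbol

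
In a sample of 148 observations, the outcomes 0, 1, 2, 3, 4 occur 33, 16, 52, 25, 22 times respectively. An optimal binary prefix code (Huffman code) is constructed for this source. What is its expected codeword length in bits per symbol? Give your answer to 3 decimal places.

2.257 bits/symbol

Probabilities are the counts divided by 148.
Repeatedly combine the two least-probable nodes; the expected code length is the sum of the merged weights.
merge 4/37 + 11/74 → 19/74
merge 25/148 + 33/148 → 29/74
merge 19/74 + 13/37 → 45/74
merge 29/74 + 45/74 → 1
L = 19/74 + 29/74 + 45/74 + 1 = 167/74 ≈ 2.257 bits/symbol.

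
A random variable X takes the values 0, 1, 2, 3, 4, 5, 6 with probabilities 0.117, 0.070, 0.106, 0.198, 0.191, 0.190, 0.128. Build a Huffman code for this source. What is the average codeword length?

Repeatedly combine the two least-probable nodes; the expected code length is the sum of the merged weights.
merge 7/100 + 53/500 → 22/125
merge 117/1000 + 16/125 → 49/200
merge 22/125 + 19/100 → 183/500
merge 191/1000 + 99/500 → 389/1000
merge 49/200 + 183/500 → 611/1000
merge 389/1000 + 611/1000 → 1
L = 22/125 + 49/200 + 183/500 + 389/1000 + 611/1000 + 1 = 2787/1000 = 2.787 bits/symbol.

2.787 bits/symbol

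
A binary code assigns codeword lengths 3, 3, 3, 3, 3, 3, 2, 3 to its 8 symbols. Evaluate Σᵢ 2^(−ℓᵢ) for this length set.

1.125

With common denominator 2^3 = 8: Σ 2^(−ℓᵢ) = 1/8 + 1/8 + 1/8 + 1/8 + 1/8 + 1/8 + 2/8 + 1/8 = 9/8 = 1.125.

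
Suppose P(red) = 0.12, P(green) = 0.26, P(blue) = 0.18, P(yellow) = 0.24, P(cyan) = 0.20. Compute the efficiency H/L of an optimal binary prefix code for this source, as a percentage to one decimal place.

Entropy H = −Σ p log₂ p ≈ 2.2762 bits.
Huffman merges: 3/25+9/50→3/10; 1/5+6/25→11/25; 13/50+3/10→14/25; 11/25+14/25→1. L = 23/10 ≈ 2.3000.
Efficiency = H/L = 2.2762/2.3000 = 99.0%.

99.0%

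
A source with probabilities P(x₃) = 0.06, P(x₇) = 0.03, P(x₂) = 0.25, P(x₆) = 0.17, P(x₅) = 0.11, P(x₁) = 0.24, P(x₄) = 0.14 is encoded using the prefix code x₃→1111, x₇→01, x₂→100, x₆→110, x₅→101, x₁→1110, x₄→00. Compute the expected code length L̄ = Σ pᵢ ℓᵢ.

3.13 bits/symbol

L̄ = Σ pᵢ·ℓᵢ = 0.06·4 + 0.03·2 + 0.25·3 + 0.17·3 + 0.11·3 + 0.24·4 + 0.14·2 = 3.13 bits/symbol.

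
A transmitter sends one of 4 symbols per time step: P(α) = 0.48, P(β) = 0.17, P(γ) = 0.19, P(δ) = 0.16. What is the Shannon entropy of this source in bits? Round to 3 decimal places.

1.821 bits

H = −Σ pᵢ log₂ pᵢ.
−0.48·log₂(0.48) = 0.5083
−0.17·log₂(0.17) = 0.4346
−0.19·log₂(0.19) = 0.4552
−0.16·log₂(0.16) = 0.4230
Sum ≈ 1.8211 → 1.821 bits.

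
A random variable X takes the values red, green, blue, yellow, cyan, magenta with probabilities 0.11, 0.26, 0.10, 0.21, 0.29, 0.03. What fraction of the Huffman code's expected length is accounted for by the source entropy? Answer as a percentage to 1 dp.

Entropy H = −Σ p log₂ p ≈ 2.3303 bits.
Huffman merges: 3/100+1/10→13/100; 11/100+13/100→6/25; 21/100+6/25→9/20; 13/50+29/100→11/20; 9/20+11/20→1. L = 237/100 ≈ 2.3700.
Efficiency = H/L = 2.3303/2.3700 = 98.3%.

98.3%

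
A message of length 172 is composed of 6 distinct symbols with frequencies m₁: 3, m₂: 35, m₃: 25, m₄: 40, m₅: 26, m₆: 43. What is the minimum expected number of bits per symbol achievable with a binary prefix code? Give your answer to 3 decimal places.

Probabilities are the counts divided by 172.
Repeatedly combine the two least-probable nodes; the expected code length is the sum of the merged weights.
merge 3/172 + 25/172 → 7/43
merge 13/86 + 7/43 → 27/86
merge 35/172 + 10/43 → 75/172
merge 1/4 + 27/86 → 97/172
merge 75/172 + 97/172 → 1
L = 7/43 + 27/86 + 75/172 + 97/172 + 1 = 213/86 ≈ 2.477 bits/symbol.

2.477 bits/symbol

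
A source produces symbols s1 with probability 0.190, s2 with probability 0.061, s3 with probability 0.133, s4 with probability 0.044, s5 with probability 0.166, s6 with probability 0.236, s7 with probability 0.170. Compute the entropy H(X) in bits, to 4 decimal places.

H = −Σ pᵢ log₂ pᵢ.
−0.190·log₂(0.190) = 0.4552
−0.061·log₂(0.061) = 0.2461
−0.133·log₂(0.133) = 0.3871
−0.044·log₂(0.044) = 0.1983
−0.166·log₂(0.166) = 0.4301
−0.236·log₂(0.236) = 0.4916
−0.170·log₂(0.170) = 0.4346
Sum ≈ 2.6430 → 2.6430 bits.

2.6430 bits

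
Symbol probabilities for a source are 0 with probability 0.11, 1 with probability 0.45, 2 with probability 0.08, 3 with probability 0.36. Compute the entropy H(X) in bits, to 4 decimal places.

1.6908 bits

H = −Σ pᵢ log₂ pᵢ.
−0.11·log₂(0.11) = 0.3503
−0.45·log₂(0.45) = 0.5184
−0.08·log₂(0.08) = 0.2915
−0.36·log₂(0.36) = 0.5306
Sum ≈ 1.6908 → 1.6908 bits.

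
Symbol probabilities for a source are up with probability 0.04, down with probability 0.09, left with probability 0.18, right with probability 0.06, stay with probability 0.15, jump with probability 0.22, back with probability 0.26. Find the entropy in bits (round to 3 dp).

2.584 bits

H = −Σ pᵢ log₂ pᵢ.
−0.04·log₂(0.04) = 0.1858
−0.09·log₂(0.09) = 0.3127
−0.18·log₂(0.18) = 0.4453
−0.06·log₂(0.06) = 0.2435
−0.15·log₂(0.15) = 0.4105
−0.22·log₂(0.22) = 0.4806
−0.26·log₂(0.26) = 0.5053
Sum ≈ 2.5837 → 2.584 bits.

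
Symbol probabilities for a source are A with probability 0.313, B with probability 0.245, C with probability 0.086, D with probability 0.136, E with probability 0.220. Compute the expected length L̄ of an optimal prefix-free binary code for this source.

Repeatedly combine the two least-probable nodes; the expected code length is the sum of the merged weights.
merge 43/500 + 17/125 → 111/500
merge 11/50 + 111/500 → 221/500
merge 49/200 + 313/1000 → 279/500
merge 221/500 + 279/500 → 1
L = 111/500 + 221/500 + 279/500 + 1 = 1111/500 = 2.222 bits/symbol.

2.222 bits/symbol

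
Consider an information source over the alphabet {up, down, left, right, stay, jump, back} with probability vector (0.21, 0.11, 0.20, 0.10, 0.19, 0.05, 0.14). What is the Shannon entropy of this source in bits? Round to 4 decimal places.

2.6881 bits

H = −Σ pᵢ log₂ pᵢ.
−0.21·log₂(0.21) = 0.4728
−0.11·log₂(0.11) = 0.3503
−0.20·log₂(0.20) = 0.4644
−0.10·log₂(0.10) = 0.3322
−0.19·log₂(0.19) = 0.4552
−0.05·log₂(0.05) = 0.2161
−0.14·log₂(0.14) = 0.3971
Sum ≈ 2.6881 → 2.6881 bits.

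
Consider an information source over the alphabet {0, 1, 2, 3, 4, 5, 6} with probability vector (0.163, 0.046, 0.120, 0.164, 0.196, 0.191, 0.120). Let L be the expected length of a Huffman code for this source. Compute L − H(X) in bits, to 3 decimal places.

0.069 bits

Entropy H = −Σ p log₂ p ≈ 2.7098 bits.
Huffman merges: 23/500+3/25→83/500; 3/25+163/1000→283/1000; 41/250+83/500→33/100; 191/1000+49/250→387/1000; 283/1000+33/100→613/1000; 387/1000+613/1000→1. L = 2779/1000 ≈ 2.7790.
L − H = 2.7790 − 2.7098 = 0.069 bits.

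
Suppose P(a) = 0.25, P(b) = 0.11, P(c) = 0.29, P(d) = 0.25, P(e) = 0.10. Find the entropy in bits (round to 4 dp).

2.2004 bits

H = −Σ pᵢ log₂ pᵢ.
−0.25·log₂(0.25) = 0.5000
−0.11·log₂(0.11) = 0.3503
−0.29·log₂(0.29) = 0.5179
−0.25·log₂(0.25) = 0.5000
−0.10·log₂(0.10) = 0.3322
Sum ≈ 2.2004 → 2.2004 bits.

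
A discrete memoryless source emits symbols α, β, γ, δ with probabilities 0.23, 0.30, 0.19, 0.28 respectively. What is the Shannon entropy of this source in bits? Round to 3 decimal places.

1.978 bits

H = −Σ pᵢ log₂ pᵢ.
−0.23·log₂(0.23) = 0.4877
−0.30·log₂(0.30) = 0.5211
−0.19·log₂(0.19) = 0.4552
−0.28·log₂(0.28) = 0.5142
Sum ≈ 1.9782 → 1.978 bits.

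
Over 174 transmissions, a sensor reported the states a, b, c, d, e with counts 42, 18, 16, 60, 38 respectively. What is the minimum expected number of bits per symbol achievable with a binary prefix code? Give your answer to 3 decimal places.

Probabilities are the counts divided by 174.
Repeatedly combine the two least-probable nodes; the expected code length is the sum of the merged weights.
merge 8/87 + 3/29 → 17/87
merge 17/87 + 19/87 → 12/29
merge 7/29 + 10/29 → 17/29
merge 12/29 + 17/29 → 1
L = 17/87 + 12/29 + 17/29 + 1 = 191/87 ≈ 2.195 bits/symbol.

2.195 bits/symbol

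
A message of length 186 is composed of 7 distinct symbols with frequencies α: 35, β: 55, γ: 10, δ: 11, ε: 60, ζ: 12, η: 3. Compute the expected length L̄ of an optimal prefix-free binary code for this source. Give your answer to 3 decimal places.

2.387 bits/symbol

Probabilities are the counts divided by 186.
Repeatedly combine the two least-probable nodes; the expected code length is the sum of the merged weights.
merge 1/62 + 5/93 → 13/186
merge 11/186 + 2/31 → 23/186
merge 13/186 + 23/186 → 6/31
merge 35/186 + 6/31 → 71/186
merge 55/186 + 10/31 → 115/186
merge 71/186 + 115/186 → 1
L = 13/186 + 23/186 + 6/31 + 71/186 + 115/186 + 1 = 74/31 ≈ 2.387 bits/symbol.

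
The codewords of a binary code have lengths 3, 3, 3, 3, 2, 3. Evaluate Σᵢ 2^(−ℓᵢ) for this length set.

With common denominator 2^3 = 8: Σ 2^(−ℓᵢ) = 1/8 + 1/8 + 1/8 + 1/8 + 2/8 + 1/8 = 7/8 = 0.875.

0.875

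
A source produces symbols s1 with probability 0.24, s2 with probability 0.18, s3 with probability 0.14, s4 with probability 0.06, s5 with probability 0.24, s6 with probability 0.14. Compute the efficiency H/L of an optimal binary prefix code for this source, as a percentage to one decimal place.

Entropy H = −Σ p log₂ p ≈ 2.4713 bits.
Huffman merges: 3/50+7/50→1/5; 7/50+9/50→8/25; 1/5+6/25→11/25; 6/25+8/25→14/25; 11/25+14/25→1. L = 63/25 ≈ 2.5200.
Efficiency = H/L = 2.4713/2.5200 = 98.1%.

98.1%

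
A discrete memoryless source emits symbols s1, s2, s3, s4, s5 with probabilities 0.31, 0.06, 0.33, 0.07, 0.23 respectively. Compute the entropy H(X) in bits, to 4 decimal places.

H = −Σ pᵢ log₂ pᵢ.
−0.31·log₂(0.31) = 0.5238
−0.06·log₂(0.06) = 0.2435
−0.33·log₂(0.33) = 0.5278
−0.07·log₂(0.07) = 0.2686
−0.23·log₂(0.23) = 0.4877
Sum ≈ 2.0514 → 2.0514 bits.

2.0514 bits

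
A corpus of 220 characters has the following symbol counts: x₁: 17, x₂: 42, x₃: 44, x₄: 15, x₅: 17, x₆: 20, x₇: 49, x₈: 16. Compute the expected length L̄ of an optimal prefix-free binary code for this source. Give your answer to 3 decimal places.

2.873 bits/symbol

Probabilities are the counts divided by 220.
Repeatedly combine the two least-probable nodes; the expected code length is the sum of the merged weights.
merge 3/44 + 4/55 → 31/220
merge 17/220 + 17/220 → 17/110
merge 1/11 + 31/220 → 51/220
merge 17/110 + 21/110 → 19/55
merge 1/5 + 49/220 → 93/220
merge 51/220 + 19/55 → 127/220
merge 93/220 + 127/220 → 1
L = 31/220 + 17/110 + 51/220 + 19/55 + 93/220 + 127/220 + 1 = 158/55 ≈ 2.873 bits/symbol.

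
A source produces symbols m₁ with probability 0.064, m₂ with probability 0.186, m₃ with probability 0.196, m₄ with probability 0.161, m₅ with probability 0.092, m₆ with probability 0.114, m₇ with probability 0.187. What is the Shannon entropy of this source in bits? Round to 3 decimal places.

H = −Σ pᵢ log₂ pᵢ.
−0.064·log₂(0.064) = 0.2538
−0.186·log₂(0.186) = 0.4514
−0.196·log₂(0.196) = 0.4608
−0.161·log₂(0.161) = 0.4242
−0.092·log₂(0.092) = 0.3167
−0.114·log₂(0.114) = 0.3571
−0.187·log₂(0.187) = 0.4523
Sum ≈ 2.7164 → 2.716 bits.

2.716 bits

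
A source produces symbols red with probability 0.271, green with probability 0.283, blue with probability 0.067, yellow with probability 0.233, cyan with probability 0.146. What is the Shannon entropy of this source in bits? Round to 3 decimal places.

2.182 bits

H = −Σ pᵢ log₂ pᵢ.
−0.271·log₂(0.271) = 0.5105
−0.283·log₂(0.283) = 0.5154
−0.067·log₂(0.067) = 0.2613
−0.233·log₂(0.233) = 0.4897
−0.146·log₂(0.146) = 0.4053
Sum ≈ 2.1821 → 2.182 bits.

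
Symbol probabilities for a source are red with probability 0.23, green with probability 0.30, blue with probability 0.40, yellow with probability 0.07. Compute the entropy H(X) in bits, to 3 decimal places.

H = −Σ pᵢ log₂ pᵢ.
−0.23·log₂(0.23) = 0.4877
−0.30·log₂(0.30) = 0.5211
−0.40·log₂(0.40) = 0.5288
−0.07·log₂(0.07) = 0.2686
Sum ≈ 1.8061 → 1.806 bits.

1.806 bits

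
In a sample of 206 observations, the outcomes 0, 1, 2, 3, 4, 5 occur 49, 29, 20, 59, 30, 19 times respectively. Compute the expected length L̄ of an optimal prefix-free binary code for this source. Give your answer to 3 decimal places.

2.476 bits/symbol

Probabilities are the counts divided by 206.
Repeatedly combine the two least-probable nodes; the expected code length is the sum of the merged weights.
merge 19/206 + 10/103 → 39/206
merge 29/206 + 15/103 → 59/206
merge 39/206 + 49/206 → 44/103
merge 59/206 + 59/206 → 59/103
merge 44/103 + 59/103 → 1
L = 39/206 + 59/206 + 44/103 + 59/103 + 1 = 255/103 ≈ 2.476 bits/symbol.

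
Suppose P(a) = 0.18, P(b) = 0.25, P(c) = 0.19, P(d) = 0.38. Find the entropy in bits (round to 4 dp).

1.9310 bits

H = −Σ pᵢ log₂ pᵢ.
−0.18·log₂(0.18) = 0.4453
−0.25·log₂(0.25) = 0.5000
−0.19·log₂(0.19) = 0.4552
−0.38·log₂(0.38) = 0.5305
Sum ≈ 1.9310 → 1.9310 bits.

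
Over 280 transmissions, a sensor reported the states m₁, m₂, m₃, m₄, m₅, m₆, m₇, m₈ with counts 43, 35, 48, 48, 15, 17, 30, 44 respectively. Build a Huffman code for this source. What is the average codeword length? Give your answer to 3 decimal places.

Probabilities are the counts divided by 280.
Repeatedly combine the two least-probable nodes; the expected code length is the sum of the merged weights.
merge 3/56 + 17/280 → 4/35
merge 3/28 + 4/35 → 31/140
merge 1/8 + 43/280 → 39/140
merge 11/70 + 6/35 → 23/70
merge 6/35 + 31/140 → 11/28
merge 39/140 + 23/70 → 17/28
merge 11/28 + 17/28 → 1
L = 4/35 + 31/140 + 39/140 + 23/70 + 11/28 + 17/28 + 1 = 103/35 ≈ 2.943 bits/symbol.

2.943 bits/symbol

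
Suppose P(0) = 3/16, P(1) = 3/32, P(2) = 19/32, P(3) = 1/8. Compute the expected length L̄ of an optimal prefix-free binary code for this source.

1.625 bits/symbol

Repeatedly combine the two least-probable nodes; the expected code length is the sum of the merged weights.
merge 3/32 + 1/8 → 7/32
merge 3/16 + 7/32 → 13/32
merge 13/32 + 19/32 → 1
L = 7/32 + 13/32 + 1 = 13/8 = 1.625 bits/symbol.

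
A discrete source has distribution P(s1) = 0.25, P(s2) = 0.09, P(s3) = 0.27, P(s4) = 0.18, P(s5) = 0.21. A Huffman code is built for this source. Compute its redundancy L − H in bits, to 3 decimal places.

0.029 bits

Entropy H = −Σ p log₂ p ≈ 2.2408 bits.
Huffman merges: 9/100+9/50→27/100; 21/100+1/4→23/50; 27/100+27/100→27/50; 23/50+27/50→1. L = 227/100 ≈ 2.2700.
L − H = 2.2700 − 2.2408 = 0.029 bits.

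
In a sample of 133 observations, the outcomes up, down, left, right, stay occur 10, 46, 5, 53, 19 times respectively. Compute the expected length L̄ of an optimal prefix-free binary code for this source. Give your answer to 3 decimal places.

1.970 bits/symbol

Probabilities are the counts divided by 133.
Repeatedly combine the two least-probable nodes; the expected code length is the sum of the merged weights.
merge 5/133 + 10/133 → 15/133
merge 15/133 + 1/7 → 34/133
merge 34/133 + 46/133 → 80/133
merge 53/133 + 80/133 → 1
L = 15/133 + 34/133 + 80/133 + 1 = 262/133 ≈ 1.970 bits/symbol.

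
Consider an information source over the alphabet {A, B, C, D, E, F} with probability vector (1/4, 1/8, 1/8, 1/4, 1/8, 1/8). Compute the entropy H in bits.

Each probability is a power of 1/2, so log₂(1/p) is an integer.
H = Σ p·log₂(1/p) = 1/4·2 + 1/8·3 + 1/8·3 + 1/4·2 + 1/8·3 + 1/8·3 = 2.5 bits.

2.5 bits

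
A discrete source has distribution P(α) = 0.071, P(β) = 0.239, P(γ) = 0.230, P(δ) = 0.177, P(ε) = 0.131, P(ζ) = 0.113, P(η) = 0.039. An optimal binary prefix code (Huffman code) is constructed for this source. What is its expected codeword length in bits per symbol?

2.641 bits/symbol

Repeatedly combine the two least-probable nodes; the expected code length is the sum of the merged weights.
merge 39/1000 + 71/1000 → 11/100
merge 11/100 + 113/1000 → 223/1000
merge 131/1000 + 177/1000 → 77/250
merge 223/1000 + 23/100 → 453/1000
merge 239/1000 + 77/250 → 547/1000
merge 453/1000 + 547/1000 → 1
L = 11/100 + 223/1000 + 77/250 + 453/1000 + 547/1000 + 1 = 2641/1000 = 2.641 bits/symbol.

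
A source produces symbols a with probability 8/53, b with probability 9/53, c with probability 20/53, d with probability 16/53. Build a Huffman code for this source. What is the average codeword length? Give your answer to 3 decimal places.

1.943 bits/symbol

Repeatedly combine the two least-probable nodes; the expected code length is the sum of the merged weights.
merge 8/53 + 9/53 → 17/53
merge 16/53 + 17/53 → 33/53
merge 20/53 + 33/53 → 1
L = 17/53 + 33/53 + 1 = 103/53 ≈ 1.943 bits/symbol.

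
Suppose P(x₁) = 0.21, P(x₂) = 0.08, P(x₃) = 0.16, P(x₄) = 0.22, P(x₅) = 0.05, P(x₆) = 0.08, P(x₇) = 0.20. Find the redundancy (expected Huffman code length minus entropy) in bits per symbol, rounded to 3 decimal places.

Entropy H = −Σ p log₂ p ≈ 2.6399 bits.
Huffman merges: 1/20+2/25→13/100; 2/25+13/100→21/100; 4/25+1/5→9/25; 21/100+21/100→21/50; 11/50+9/25→29/50; 21/50+29/50→1. L = 27/10 ≈ 2.7000.
L − H = 2.7000 − 2.6399 = 0.060 bits.

0.060 bits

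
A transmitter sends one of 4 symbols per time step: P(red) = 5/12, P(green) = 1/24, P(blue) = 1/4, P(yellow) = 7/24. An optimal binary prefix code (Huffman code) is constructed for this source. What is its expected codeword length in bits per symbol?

Repeatedly combine the two least-probable nodes; the expected code length is the sum of the merged weights.
merge 1/24 + 1/4 → 7/24
merge 7/24 + 7/24 → 7/12
merge 5/12 + 7/12 → 1
L = 7/24 + 7/12 + 1 = 15/8 = 1.875 bits/symbol.

1.875 bits/symbol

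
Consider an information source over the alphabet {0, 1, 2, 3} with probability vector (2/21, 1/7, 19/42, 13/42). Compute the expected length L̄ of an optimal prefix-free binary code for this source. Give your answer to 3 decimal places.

1.786 bits/symbol

Repeatedly combine the two least-probable nodes; the expected code length is the sum of the merged weights.
merge 2/21 + 1/7 → 5/21
merge 5/21 + 13/42 → 23/42
merge 19/42 + 23/42 → 1
L = 5/21 + 23/42 + 1 = 25/14 ≈ 1.786 bits/symbol.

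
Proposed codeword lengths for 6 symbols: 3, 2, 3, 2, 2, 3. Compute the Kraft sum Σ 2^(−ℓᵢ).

1.125

With common denominator 2^3 = 8: Σ 2^(−ℓᵢ) = 1/8 + 2/8 + 1/8 + 2/8 + 2/8 + 1/8 = 9/8 = 1.125.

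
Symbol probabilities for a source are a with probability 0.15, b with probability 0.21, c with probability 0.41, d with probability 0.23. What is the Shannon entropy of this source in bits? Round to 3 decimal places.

H = −Σ pᵢ log₂ pᵢ.
−0.15·log₂(0.15) = 0.4105
−0.21·log₂(0.21) = 0.4728
−0.41·log₂(0.41) = 0.5274
−0.23·log₂(0.23) = 0.4877
Sum ≈ 1.8984 → 1.898 bits.

1.898 bits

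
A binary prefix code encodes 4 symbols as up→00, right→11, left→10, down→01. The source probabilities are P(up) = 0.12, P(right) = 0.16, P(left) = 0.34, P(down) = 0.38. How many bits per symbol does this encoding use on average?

2 bits/symbol

L̄ = Σ pᵢ·ℓᵢ = 0.12·2 + 0.16·2 + 0.34·2 + 0.38·2 = 2 bits/symbol.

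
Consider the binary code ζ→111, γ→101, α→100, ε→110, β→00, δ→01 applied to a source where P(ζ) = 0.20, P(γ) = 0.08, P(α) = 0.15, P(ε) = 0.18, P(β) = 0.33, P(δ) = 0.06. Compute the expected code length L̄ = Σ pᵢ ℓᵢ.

2.61 bits/symbol

L̄ = Σ pᵢ·ℓᵢ = 0.20·3 + 0.08·3 + 0.15·3 + 0.18·3 + 0.33·2 + 0.06·2 = 2.61 bits/symbol.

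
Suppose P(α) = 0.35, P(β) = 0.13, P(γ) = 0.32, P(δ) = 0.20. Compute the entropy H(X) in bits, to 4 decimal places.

1.9032 bits

H = −Σ pᵢ log₂ pᵢ.
−0.35·log₂(0.35) = 0.5301
−0.13·log₂(0.13) = 0.3826
−0.32·log₂(0.32) = 0.5260
−0.20·log₂(0.20) = 0.4644
Sum ≈ 1.9032 → 1.9032 bits.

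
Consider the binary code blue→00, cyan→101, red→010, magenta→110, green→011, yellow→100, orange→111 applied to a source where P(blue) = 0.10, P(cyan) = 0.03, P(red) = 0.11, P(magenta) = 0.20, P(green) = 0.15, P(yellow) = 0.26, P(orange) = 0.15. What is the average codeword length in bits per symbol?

2.9 bits/symbol

L̄ = Σ pᵢ·ℓᵢ = 0.10·2 + 0.03·3 + 0.11·3 + 0.20·3 + 0.15·3 + 0.26·3 + 0.15·3 = 2.9 bits/symbol.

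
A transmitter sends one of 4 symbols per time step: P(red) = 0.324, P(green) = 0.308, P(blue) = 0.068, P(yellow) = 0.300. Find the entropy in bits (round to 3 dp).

1.835 bits

H = −Σ pᵢ log₂ pᵢ.
−0.324·log₂(0.324) = 0.5268
−0.308·log₂(0.308) = 0.5233
−0.068·log₂(0.068) = 0.2637
−0.300·log₂(0.300) = 0.5211
Sum ≈ 1.8349 → 1.835 bits.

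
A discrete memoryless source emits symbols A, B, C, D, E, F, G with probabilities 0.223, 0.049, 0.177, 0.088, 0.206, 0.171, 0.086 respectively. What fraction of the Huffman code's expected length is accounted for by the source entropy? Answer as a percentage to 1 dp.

98.2%

Entropy H = −Σ p log₂ p ≈ 2.6563 bits.
Huffman merges: 49/1000+43/500→27/200; 11/125+27/200→223/1000; 171/1000+177/1000→87/250; 103/500+223/1000→429/1000; 223/1000+87/250→571/1000; 429/1000+571/1000→1. L = 1353/500 ≈ 2.7060.
Efficiency = H/L = 2.6563/2.7060 = 98.2%.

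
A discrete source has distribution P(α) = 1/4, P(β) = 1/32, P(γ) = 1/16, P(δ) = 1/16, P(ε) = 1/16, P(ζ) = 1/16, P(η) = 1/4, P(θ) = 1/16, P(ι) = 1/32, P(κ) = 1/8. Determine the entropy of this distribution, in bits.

2.9375 bits

Each probability is a power of 1/2, so log₂(1/p) is an integer.
H = Σ p·log₂(1/p) = 1/4·2 + 1/32·5 + 1/16·4 + 1/16·4 + 1/16·4 + 1/16·4 + 1/4·2 + 1/16·4 + 1/32·5 + 1/8·3 = 2.9375 bits.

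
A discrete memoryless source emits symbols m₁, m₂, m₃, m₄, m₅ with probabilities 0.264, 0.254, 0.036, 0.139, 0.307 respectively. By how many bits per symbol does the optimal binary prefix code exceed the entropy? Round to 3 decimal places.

Entropy H = −Σ p log₂ p ≈ 2.1008 bits.
Huffman merges: 9/250+139/1000→7/40; 7/40+127/500→429/1000; 33/125+307/1000→571/1000; 429/1000+571/1000→1. L = 87/40 ≈ 2.1750.
L − H = 2.1750 − 2.1008 = 0.074 bits.

0.074 bits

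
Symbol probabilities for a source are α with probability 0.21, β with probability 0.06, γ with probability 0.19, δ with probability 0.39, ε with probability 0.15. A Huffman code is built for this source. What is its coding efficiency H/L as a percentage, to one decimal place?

95.6%

Entropy H = −Σ p log₂ p ≈ 2.1119 bits.
Huffman merges: 3/50+3/20→21/100; 19/100+21/100→2/5; 21/100+39/100→3/5; 2/5+3/5→1. L = 221/100 ≈ 2.2100.
Efficiency = H/L = 2.1119/2.2100 = 95.6%.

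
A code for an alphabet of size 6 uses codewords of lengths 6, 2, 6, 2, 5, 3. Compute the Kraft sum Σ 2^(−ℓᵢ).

0.6875

With common denominator 2^6 = 64: Σ 2^(−ℓᵢ) = 1/64 + 16/64 + 1/64 + 16/64 + 2/64 + 8/64 = 44/64 = 0.6875.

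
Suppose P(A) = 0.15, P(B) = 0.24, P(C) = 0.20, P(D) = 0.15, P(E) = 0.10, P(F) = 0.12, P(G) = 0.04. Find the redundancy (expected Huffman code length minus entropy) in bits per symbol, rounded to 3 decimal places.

0.035 bits

Entropy H = −Σ p log₂ p ≈ 2.6646 bits.
Huffman merges: 1/25+1/10→7/50; 3/25+7/50→13/50; 3/20+3/20→3/10; 1/5+6/25→11/25; 13/50+3/10→14/25; 11/25+14/25→1. L = 27/10 ≈ 2.7000.
L − H = 2.7000 − 2.6646 = 0.035 bits.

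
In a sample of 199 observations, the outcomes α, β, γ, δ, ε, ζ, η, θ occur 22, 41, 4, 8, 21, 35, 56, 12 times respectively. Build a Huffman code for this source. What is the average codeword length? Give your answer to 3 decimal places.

Probabilities are the counts divided by 199.
Repeatedly combine the two least-probable nodes; the expected code length is the sum of the merged weights.
merge 4/199 + 8/199 → 12/199
merge 12/199 + 12/199 → 24/199
merge 21/199 + 22/199 → 43/199
merge 24/199 + 35/199 → 59/199
merge 41/199 + 43/199 → 84/199
merge 56/199 + 59/199 → 115/199
merge 84/199 + 115/199 → 1
L = 12/199 + 24/199 + 43/199 + 59/199 + 84/199 + 115/199 + 1 = 536/199 ≈ 2.693 bits/symbol.

2.693 bits/symbol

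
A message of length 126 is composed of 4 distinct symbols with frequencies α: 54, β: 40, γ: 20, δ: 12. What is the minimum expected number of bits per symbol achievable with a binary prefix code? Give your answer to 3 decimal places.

1.825 bits/symbol

Probabilities are the counts divided by 126.
Repeatedly combine the two least-probable nodes; the expected code length is the sum of the merged weights.
merge 2/21 + 10/63 → 16/63
merge 16/63 + 20/63 → 4/7
merge 3/7 + 4/7 → 1
L = 16/63 + 4/7 + 1 = 115/63 ≈ 1.825 bits/symbol.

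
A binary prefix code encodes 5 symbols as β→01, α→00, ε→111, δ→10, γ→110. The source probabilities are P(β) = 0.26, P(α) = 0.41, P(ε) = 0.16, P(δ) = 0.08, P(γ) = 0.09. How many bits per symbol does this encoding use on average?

L̄ = Σ pᵢ·ℓᵢ = 0.26·2 + 0.41·2 + 0.16·3 + 0.08·2 + 0.09·3 = 2.25 bits/symbol.

2.25 bits/symbol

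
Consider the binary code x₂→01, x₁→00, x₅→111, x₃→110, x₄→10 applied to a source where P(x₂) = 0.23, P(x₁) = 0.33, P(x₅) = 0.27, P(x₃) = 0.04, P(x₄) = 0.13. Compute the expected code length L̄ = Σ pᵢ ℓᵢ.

L̄ = Σ pᵢ·ℓᵢ = 0.23·2 + 0.33·2 + 0.27·3 + 0.04·3 + 0.13·2 = 2.31 bits/symbol.

2.31 bits/symbol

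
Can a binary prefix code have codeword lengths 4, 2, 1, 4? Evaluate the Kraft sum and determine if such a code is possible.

0.875; yes

With common denominator 2^4 = 16: Σ 2^(−ℓᵢ) = 1/16 + 4/16 + 8/16 + 1/16 = 14/16 = 0.875.
Kraft's inequality requires Σ ≤ 1; here Σ = 0.875 ≤ 1, so such a prefix code exists.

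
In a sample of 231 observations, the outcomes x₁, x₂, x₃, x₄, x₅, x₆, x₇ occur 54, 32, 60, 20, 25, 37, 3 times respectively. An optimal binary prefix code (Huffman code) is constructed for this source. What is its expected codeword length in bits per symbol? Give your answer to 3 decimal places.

2.606 bits/symbol

Probabilities are the counts divided by 231.
Repeatedly combine the two least-probable nodes; the expected code length is the sum of the merged weights.
merge 1/77 + 20/231 → 23/231
merge 23/231 + 25/231 → 16/77
merge 32/231 + 37/231 → 23/77
merge 16/77 + 18/77 → 34/77
merge 20/77 + 23/77 → 43/77
merge 34/77 + 43/77 → 1
L = 23/231 + 16/77 + 23/77 + 34/77 + 43/77 + 1 = 86/33 ≈ 2.606 bits/symbol.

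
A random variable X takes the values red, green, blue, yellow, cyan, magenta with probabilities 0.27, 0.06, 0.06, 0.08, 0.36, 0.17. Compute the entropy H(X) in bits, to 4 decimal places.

H = −Σ pᵢ log₂ pᵢ.
−0.27·log₂(0.27) = 0.5100
−0.06·log₂(0.06) = 0.2435
−0.06·log₂(0.06) = 0.2435
−0.08·log₂(0.08) = 0.2915
−0.36·log₂(0.36) = 0.5306
−0.17·log₂(0.17) = 0.4346
Sum ≈ 2.2538 → 2.2538 bits.

2.2538 bits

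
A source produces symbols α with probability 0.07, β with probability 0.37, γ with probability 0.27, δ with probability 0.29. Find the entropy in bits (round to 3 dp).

1.827 bits

H = −Σ pᵢ log₂ pᵢ.
−0.07·log₂(0.07) = 0.2686
−0.37·log₂(0.37) = 0.5307
−0.27·log₂(0.27) = 0.5100
−0.29·log₂(0.29) = 0.5179
Sum ≈ 1.8272 → 1.827 bits.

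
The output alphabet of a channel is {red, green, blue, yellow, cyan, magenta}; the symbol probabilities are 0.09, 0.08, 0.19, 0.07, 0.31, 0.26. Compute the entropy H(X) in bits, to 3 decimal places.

H = −Σ pᵢ log₂ pᵢ.
−0.09·log₂(0.09) = 0.3127
−0.08·log₂(0.08) = 0.2915
−0.19·log₂(0.19) = 0.4552
−0.07·log₂(0.07) = 0.2686
−0.31·log₂(0.31) = 0.5238
−0.26·log₂(0.26) = 0.5053
Sum ≈ 2.3570 → 2.357 bits.

2.357 bits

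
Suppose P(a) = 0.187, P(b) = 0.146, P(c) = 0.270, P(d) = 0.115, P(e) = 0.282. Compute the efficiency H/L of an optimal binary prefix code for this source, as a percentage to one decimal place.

Entropy H = −Σ p log₂ p ≈ 2.2415 bits.
Huffman merges: 23/200+73/500→261/1000; 187/1000+261/1000→56/125; 27/100+141/500→69/125; 56/125+69/125→1. L = 2261/1000 ≈ 2.2610.
Efficiency = H/L = 2.2415/2.2610 = 99.1%.

99.1%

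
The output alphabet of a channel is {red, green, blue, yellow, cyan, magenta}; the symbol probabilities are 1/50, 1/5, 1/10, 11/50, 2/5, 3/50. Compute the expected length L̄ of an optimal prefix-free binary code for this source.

Repeatedly combine the two least-probable nodes; the expected code length is the sum of the merged weights.
merge 1/50 + 3/50 → 2/25
merge 2/25 + 1/10 → 9/50
merge 9/50 + 1/5 → 19/50
merge 11/50 + 19/50 → 3/5
merge 2/5 + 3/5 → 1
L = 2/25 + 9/50 + 19/50 + 3/5 + 1 = 56/25 = 2.24 bits/symbol.

2.24 bits/symbol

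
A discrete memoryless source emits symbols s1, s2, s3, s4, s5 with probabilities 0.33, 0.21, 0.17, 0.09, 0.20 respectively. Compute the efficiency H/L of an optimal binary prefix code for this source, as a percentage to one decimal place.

97.9%

Entropy H = −Σ p log₂ p ≈ 2.2123 bits.
Huffman merges: 9/100+17/100→13/50; 1/5+21/100→41/100; 13/50+33/100→59/100; 41/100+59/100→1. L = 113/50 ≈ 2.2600.
Efficiency = H/L = 2.2123/2.2600 = 97.9%.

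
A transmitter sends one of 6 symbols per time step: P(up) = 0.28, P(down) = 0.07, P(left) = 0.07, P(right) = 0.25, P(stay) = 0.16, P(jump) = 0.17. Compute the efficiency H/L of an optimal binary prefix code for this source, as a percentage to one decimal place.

Entropy H = −Σ p log₂ p ≈ 2.4089 bits.
Huffman merges: 7/100+7/100→7/50; 7/50+4/25→3/10; 17/100+1/4→21/50; 7/25+3/10→29/50; 21/50+29/50→1. L = 61/25 ≈ 2.4400.
Efficiency = H/L = 2.4089/2.4400 = 98.7%.

98.7%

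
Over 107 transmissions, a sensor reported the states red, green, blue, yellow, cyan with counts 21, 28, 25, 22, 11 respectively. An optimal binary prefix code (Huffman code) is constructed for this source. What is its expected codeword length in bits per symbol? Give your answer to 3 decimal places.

2.299 bits/symbol

Probabilities are the counts divided by 107.
Repeatedly combine the two least-probable nodes; the expected code length is the sum of the merged weights.
merge 11/107 + 21/107 → 32/107
merge 22/107 + 25/107 → 47/107
merge 28/107 + 32/107 → 60/107
merge 47/107 + 60/107 → 1
L = 32/107 + 47/107 + 60/107 + 1 = 246/107 ≈ 2.299 bits/symbol.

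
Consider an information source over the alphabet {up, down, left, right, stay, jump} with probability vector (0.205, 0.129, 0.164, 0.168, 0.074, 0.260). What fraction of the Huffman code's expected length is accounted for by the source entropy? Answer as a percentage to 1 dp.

98.4%

Entropy H = −Σ p log₂ p ≈ 2.4932 bits.
Huffman merges: 37/500+129/1000→203/1000; 41/250+21/125→83/250; 203/1000+41/200→51/125; 13/50+83/250→74/125; 51/125+74/125→1. L = 507/200 ≈ 2.5350.
Efficiency = H/L = 2.4932/2.5350 = 98.4%.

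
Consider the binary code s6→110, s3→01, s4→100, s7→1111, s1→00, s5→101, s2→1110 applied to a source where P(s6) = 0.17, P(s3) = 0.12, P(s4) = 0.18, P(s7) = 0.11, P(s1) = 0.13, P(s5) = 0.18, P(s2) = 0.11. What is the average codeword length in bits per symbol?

2.97 bits/symbol

L̄ = Σ pᵢ·ℓᵢ = 0.17·3 + 0.12·2 + 0.18·3 + 0.11·4 + 0.13·2 + 0.18·3 + 0.11·4 = 2.97 bits/symbol.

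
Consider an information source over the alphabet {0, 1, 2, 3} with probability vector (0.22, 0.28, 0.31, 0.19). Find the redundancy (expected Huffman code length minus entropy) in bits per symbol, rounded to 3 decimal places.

0.026 bits

Entropy H = −Σ p log₂ p ≈ 1.9738 bits.
Huffman merges: 19/100+11/50→41/100; 7/25+31/100→59/100; 41/100+59/100→1. L = 2 ≈ 2.0000.
L − H = 2.0000 − 1.9738 = 0.026 bits.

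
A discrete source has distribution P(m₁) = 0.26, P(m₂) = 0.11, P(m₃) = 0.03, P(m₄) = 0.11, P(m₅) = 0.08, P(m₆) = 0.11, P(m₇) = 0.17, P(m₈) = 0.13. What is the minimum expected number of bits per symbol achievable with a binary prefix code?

2.85 bits/symbol

Repeatedly combine the two least-probable nodes; the expected code length is the sum of the merged weights.
merge 3/100 + 2/25 → 11/100
merge 11/100 + 11/100 → 11/50
merge 11/100 + 11/100 → 11/50
merge 13/100 + 17/100 → 3/10
merge 11/50 + 11/50 → 11/25
merge 13/50 + 3/10 → 14/25
merge 11/25 + 14/25 → 1
L = 11/100 + 11/50 + 11/50 + 3/10 + 11/25 + 14/25 + 1 = 57/20 = 2.85 bits/symbol.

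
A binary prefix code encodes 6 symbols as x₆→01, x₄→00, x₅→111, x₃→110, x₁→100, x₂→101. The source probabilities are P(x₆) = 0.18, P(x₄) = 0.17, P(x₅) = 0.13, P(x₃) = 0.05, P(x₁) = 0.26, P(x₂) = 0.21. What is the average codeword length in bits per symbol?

L̄ = Σ pᵢ·ℓᵢ = 0.18·2 + 0.17·2 + 0.13·3 + 0.05·3 + 0.26·3 + 0.21·3 = 2.65 bits/symbol.

2.65 bits/symbol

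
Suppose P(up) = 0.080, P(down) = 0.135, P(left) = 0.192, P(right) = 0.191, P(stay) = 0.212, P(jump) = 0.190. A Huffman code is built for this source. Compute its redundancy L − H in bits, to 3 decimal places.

0.072 bits

Entropy H = −Σ p log₂ p ≈ 2.5245 bits.
Huffman merges: 2/25+27/200→43/200; 19/100+191/1000→381/1000; 24/125+53/250→101/250; 43/200+381/1000→149/250; 101/250+149/250→1. L = 649/250 ≈ 2.5960.
L − H = 2.5960 − 2.5245 = 0.072 bits.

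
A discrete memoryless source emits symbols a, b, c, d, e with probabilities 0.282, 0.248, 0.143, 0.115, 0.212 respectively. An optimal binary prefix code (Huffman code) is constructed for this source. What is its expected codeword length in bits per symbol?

2.258 bits/symbol

Repeatedly combine the two least-probable nodes; the expected code length is the sum of the merged weights.
merge 23/200 + 143/1000 → 129/500
merge 53/250 + 31/125 → 23/50
merge 129/500 + 141/500 → 27/50
merge 23/50 + 27/50 → 1
L = 129/500 + 23/50 + 27/50 + 1 = 1129/500 = 2.258 bits/symbol.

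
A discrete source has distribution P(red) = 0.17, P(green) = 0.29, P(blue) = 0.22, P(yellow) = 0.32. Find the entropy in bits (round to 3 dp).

1.959 bits

H = −Σ pᵢ log₂ pᵢ.
−0.17·log₂(0.17) = 0.4346
−0.29·log₂(0.29) = 0.5179
−0.22·log₂(0.22) = 0.4806
−0.32·log₂(0.32) = 0.5260
Sum ≈ 1.9591 → 1.959 bits.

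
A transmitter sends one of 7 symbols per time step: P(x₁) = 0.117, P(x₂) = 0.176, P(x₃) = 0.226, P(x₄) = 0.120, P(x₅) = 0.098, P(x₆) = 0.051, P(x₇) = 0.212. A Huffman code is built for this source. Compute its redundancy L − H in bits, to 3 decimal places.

Entropy H = −Σ p log₂ p ≈ 2.6770 bits.
Huffman merges: 51/1000+49/500→149/1000; 117/1000+3/25→237/1000; 149/1000+22/125→13/40; 53/250+113/500→219/500; 237/1000+13/40→281/500; 219/500+281/500→1. L = 2711/1000 ≈ 2.7110.
L − H = 2.7110 − 2.6770 = 0.034 bits.

0.034 bits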